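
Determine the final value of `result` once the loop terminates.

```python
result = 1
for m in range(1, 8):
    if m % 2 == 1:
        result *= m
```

Let's trace through this code step by step.

Initialize: result = 1
Entering loop: for m in range(1, 8):
After iteration 1: m = 1, result = 1
After iteration 2: m = 2, result = 1
After iteration 3: m = 3, result = 3
After iteration 4: m = 4, result = 3
After iteration 5: m = 5, result = 15
After iteration 6: m = 6, result = 15
After iteration 7: m = 7, result = 105
Loop ends.

Final answer: 105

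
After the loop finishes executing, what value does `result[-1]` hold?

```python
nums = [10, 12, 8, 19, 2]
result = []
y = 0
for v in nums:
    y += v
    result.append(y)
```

Let's trace through this code step by step.

Initialize: nums = [10, 12, 8, 19, 2]
Initialize: result = []
Initialize: y = 0
Entering loop: for v in nums:
After iteration 1: v = 10, result = [10], y = 10
After iteration 2: v = 12, result = [10, 22], y = 22
After iteration 3: v = 8, result = [10, 22, 30], y = 30
After iteration 4: v = 19, result = [10, 22, 30, 49], y = 49
After iteration 5: v = 2, result = [10, 22, 30, 49, 51], y = 51
Loop ends.
result[-1] = 51

Final answer: 51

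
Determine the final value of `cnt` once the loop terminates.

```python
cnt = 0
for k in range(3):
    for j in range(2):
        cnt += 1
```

Let's trace through this code step by step.

Initialize: cnt = 0
Entering loop: for k in range(3):
After iteration 1: k = 0, cnt = 2
After iteration 2: k = 1, cnt = 4
After iteration 3: k = 2, cnt = 6
Loop ends.

Final answer: 6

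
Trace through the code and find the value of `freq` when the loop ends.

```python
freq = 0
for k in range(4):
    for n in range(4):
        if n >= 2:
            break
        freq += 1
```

Let's trace through this code step by step.

Initialize: freq = 0
Entering loop: for k in range(4):
After iteration 1: k = 0, freq = 2
After iteration 2: k = 1, freq = 4
After iteration 3: k = 2, freq = 6
After iteration 4: k = 3, freq = 8
Loop ends.

Final answer: 8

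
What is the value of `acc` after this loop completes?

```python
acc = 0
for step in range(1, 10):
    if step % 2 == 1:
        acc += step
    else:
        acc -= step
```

Let's trace through this code step by step.

Initialize: acc = 0
Entering loop: for step in range(1, 10):
After iteration 1: step = 1, acc = 1
After iteration 2: step = 2, acc = -1
After iteration 3: step = 3, acc = 2
After iteration 4: step = 4, acc = -2
After iteration 5: step = 5, acc = 3
After iteration 6: step = 6, acc = -3
After iteration 7: step = 7, acc = 4
After iteration 8: step = 8, acc = -4
After iteration 9: step = 9, acc = 5
Loop ends.

Final answer: 5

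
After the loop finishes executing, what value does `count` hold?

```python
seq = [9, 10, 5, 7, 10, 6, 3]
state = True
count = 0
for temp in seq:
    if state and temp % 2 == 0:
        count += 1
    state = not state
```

Let's trace through this code step by step.

Initialize: seq = [9, 10, 5, 7, 10, 6, 3]
Initialize: state = True
Initialize: count = 0
Entering loop: for temp in seq:
After iteration 1: temp = 9, state = False, count = 0
After iteration 2: temp = 10, state = True, count = 0
After iteration 3: temp = 5, state = False, count = 0
After iteration 4: temp = 7, state = True, count = 0
After iteration 5: temp = 10, state = False, count = 1
After iteration 6: temp = 6, state = True, count = 1
After iteration 7: temp = 3, state = False, count = 1
Loop ends.

Final answer: 1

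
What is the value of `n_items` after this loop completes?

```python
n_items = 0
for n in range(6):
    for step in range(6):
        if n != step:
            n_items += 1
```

Let's trace through this code step by step.

Initialize: n_items = 0
Entering loop: for n in range(6):
After iteration 1: n = 0, n_items = 5
After iteration 2: n = 1, n_items = 10
After iteration 3: n = 2, n_items = 15
After iteration 4: n = 3, n_items = 20
After iteration 5: n = 4, n_items = 25
After iteration 6: n = 5, n_items = 30
Loop ends.

Final answer: 30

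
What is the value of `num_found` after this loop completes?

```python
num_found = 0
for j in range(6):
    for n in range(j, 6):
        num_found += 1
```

Let's trace through this code step by step.

Initialize: num_found = 0
Entering loop: for j in range(6):
After iteration 1: j = 0, num_found = 6
After iteration 2: j = 1, num_found = 11
After iteration 3: j = 2, num_found = 15
After iteration 4: j = 3, num_found = 18
After iteration 5: j = 4, num_found = 20
After iteration 6: j = 5, num_found = 21
Loop ends.

Final answer: 21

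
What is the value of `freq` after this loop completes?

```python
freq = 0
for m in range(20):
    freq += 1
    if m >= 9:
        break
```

Let's trace through this code step by step.

Initialize: freq = 0
Entering loop: for m in range(20):
After iteration 1: m = 0, freq = 1
After iteration 2: m = 1, freq = 2
After iteration 3: m = 2, freq = 3
After iteration 4: m = 3, freq = 4
After iteration 5: m = 4, freq = 5
After iteration 6: m = 5, freq = 6
After iteration 7: m = 6, freq = 7
After iteration 8: m = 7, freq = 8
After iteration 9: m = 8, freq = 9
After iteration 10: m = 9, freq = 10
Loop ends.

Final answer: 10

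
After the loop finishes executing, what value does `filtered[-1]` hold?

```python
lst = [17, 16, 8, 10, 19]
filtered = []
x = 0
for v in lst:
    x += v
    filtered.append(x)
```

Let's trace through this code step by step.

Initialize: lst = [17, 16, 8, 10, 19]
Initialize: filtered = []
Initialize: x = 0
Entering loop: for v in lst:
After iteration 1: v = 17, filtered = [17], x = 17
After iteration 2: v = 16, filtered = [17, 33], x = 33
After iteration 3: v = 8, filtered = [17, 33, 41], x = 41
After iteration 4: v = 10, filtered = [17, 33, 41, 51], x = 51
After iteration 5: v = 19, filtered = [17, 33, 41, 51, 70], x = 70
Loop ends.
filtered[-1] = 70

Final answer: 70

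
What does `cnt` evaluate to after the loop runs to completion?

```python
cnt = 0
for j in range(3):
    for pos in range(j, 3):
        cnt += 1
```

Let's trace through this code step by step.

Initialize: cnt = 0
Entering loop: for j in range(3):
After iteration 1: j = 0, cnt = 3
After iteration 2: j = 1, cnt = 5
After iteration 3: j = 2, cnt = 6
Loop ends.

Final answer: 6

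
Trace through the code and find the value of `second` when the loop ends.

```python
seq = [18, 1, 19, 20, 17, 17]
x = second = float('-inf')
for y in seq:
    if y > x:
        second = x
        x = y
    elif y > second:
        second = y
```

Let's trace through this code step by step.

Initialize: seq = [18, 1, 19, 20, 17, 17]
Initialize: x = -inf
Initialize: second = -inf
Entering loop: for y in seq:
After iteration 1: y = 18, x = 18, second = -inf
After iteration 2: y = 1, x = 18, second = 1
After iteration 3: y = 19, x = 19, second = 18
After iteration 4: y = 20, x = 20, second = 19
After iteration 5: y = 17, x = 20, second = 19
After iteration 6: y = 17, x = 20, second = 19
Loop ends.

Final answer: 19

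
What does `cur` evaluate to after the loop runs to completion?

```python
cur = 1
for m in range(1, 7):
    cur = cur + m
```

Let's trace through this code step by step.

Initialize: cur = 1
Entering loop: for m in range(1, 7):
After iteration 1: m = 1, cur = 2
After iteration 2: m = 2, cur = 4
After iteration 3: m = 3, cur = 7
After iteration 4: m = 4, cur = 11
After iteration 5: m = 5, cur = 16
After iteration 6: m = 6, cur = 22
Loop ends.

Final answer: 22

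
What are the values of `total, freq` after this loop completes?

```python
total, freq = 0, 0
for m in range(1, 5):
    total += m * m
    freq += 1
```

Let's trace through this code step by step.

Initialize: total = 0
Initialize: freq = 0
Entering loop: for m in range(1, 5):
After iteration 1: m = 1, total = 1, freq = 1
After iteration 2: m = 2, total = 5, freq = 2
After iteration 3: m = 3, total = 14, freq = 3
After iteration 4: m = 4, total = 30, freq = 4
Loop ends.

Final answer: 30, 4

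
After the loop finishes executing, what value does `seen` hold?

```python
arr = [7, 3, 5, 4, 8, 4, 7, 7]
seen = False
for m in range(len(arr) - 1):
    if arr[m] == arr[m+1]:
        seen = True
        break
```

Let's trace through this code step by step.

Initialize: arr = [7, 3, 5, 4, 8, 4, 7, 7]
Initialize: seen = False
Entering loop: for m in range(len(arr) - 1):
After iteration 1: m = 0, seen = False
After iteration 2: m = 1, seen = False
After iteration 3: m = 2, seen = False
After iteration 4: m = 3, seen = False
After iteration 5: m = 4, seen = False
After iteration 6: m = 5, seen = False
After iteration 7: m = 6, seen = True
Loop ends.

Final answer: True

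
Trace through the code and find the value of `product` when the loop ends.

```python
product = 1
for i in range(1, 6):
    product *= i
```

Let's trace through this code step by step.

Initialize: product = 1
Entering loop: for i in range(1, 6):
After iteration 1: i = 1, product = 1
After iteration 2: i = 2, product = 2
After iteration 3: i = 3, product = 6
After iteration 4: i = 4, product = 24
After iteration 5: i = 5, product = 120
Loop ends.

Final answer: 120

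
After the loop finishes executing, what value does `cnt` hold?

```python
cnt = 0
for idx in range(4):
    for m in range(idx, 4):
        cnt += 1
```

Let's trace through this code step by step.

Initialize: cnt = 0
Entering loop: for idx in range(4):
After iteration 1: idx = 0, cnt = 4
After iteration 2: idx = 1, cnt = 7
After iteration 3: idx = 2, cnt = 9
After iteration 4: idx = 3, cnt = 10
Loop ends.

Final answer: 10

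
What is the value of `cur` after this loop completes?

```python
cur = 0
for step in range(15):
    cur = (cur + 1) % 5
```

Let's trace through this code step by step.

Initialize: cur = 0
Entering loop: for step in range(15):
After iteration 1: step = 0, cur = 1
After iteration 2: step = 1, cur = 2
After iteration 3: step = 2, cur = 3
After iteration 4: step = 3, cur = 4
After iteration 5: step = 4, cur = 0
After iteration 6: step = 5, cur = 1
After iteration 7: step = 6, cur = 2
After iteration 8: step = 7, cur = 3
After iteration 9: step = 8, cur = 4
After iteration 10: step = 9, cur = 0
After iteration 11: step = 10, cur = 1
After iteration 12: step = 11, cur = 2
After iteration 13: step = 12, cur = 3
After iteration 14: step = 13, cur = 4
After iteration 15: step = 14, cur = 0
Loop ends.

Final answer: 0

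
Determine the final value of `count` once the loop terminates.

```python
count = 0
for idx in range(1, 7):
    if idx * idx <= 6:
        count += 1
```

Let's trace through this code step by step.

Initialize: count = 0
Entering loop: for idx in range(1, 7):
After iteration 1: idx = 1, count = 1
After iteration 2: idx = 2, count = 2
After iteration 3: idx = 3, count = 2
After iteration 4: idx = 4, count = 2
After iteration 5: idx = 5, count = 2
After iteration 6: idx = 6, count = 2
Loop ends.

Final answer: 2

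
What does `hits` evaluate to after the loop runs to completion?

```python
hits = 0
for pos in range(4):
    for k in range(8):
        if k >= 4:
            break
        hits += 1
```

Let's trace through this code step by step.

Initialize: hits = 0
Entering loop: for pos in range(4):
After iteration 1: pos = 0, hits = 4
After iteration 2: pos = 1, hits = 8
After iteration 3: pos = 2, hits = 12
After iteration 4: pos = 3, hits = 16
Loop ends.

Final answer: 16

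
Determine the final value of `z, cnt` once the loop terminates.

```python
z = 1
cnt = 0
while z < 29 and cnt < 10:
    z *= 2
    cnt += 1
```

Let's trace through this code step by step.

Initialize: z = 1
Initialize: cnt = 0
Entering loop: while z < 29 and cnt < 10:
After iteration 1: z = 2, cnt = 1
After iteration 2: z = 4, cnt = 2
After iteration 3: z = 8, cnt = 3
After iteration 4: z = 16, cnt = 4
After iteration 5: z = 32, cnt = 5
Loop ends.

Final answer: 32, 5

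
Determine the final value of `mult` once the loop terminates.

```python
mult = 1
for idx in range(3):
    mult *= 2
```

Let's trace through this code step by step.

Initialize: mult = 1
Entering loop: for idx in range(3):
After iteration 1: idx = 0, mult = 2
After iteration 2: idx = 1, mult = 4
After iteration 3: idx = 2, mult = 8
Loop ends.

Final answer: 8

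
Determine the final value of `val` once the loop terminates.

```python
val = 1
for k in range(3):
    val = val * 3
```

Let's trace through this code step by step.

Initialize: val = 1
Entering loop: for k in range(3):
After iteration 1: k = 0, val = 3
After iteration 2: k = 1, val = 9
After iteration 3: k = 2, val = 27
Loop ends.

Final answer: 27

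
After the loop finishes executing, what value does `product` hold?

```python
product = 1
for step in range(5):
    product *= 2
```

Let's trace through this code step by step.

Initialize: product = 1
Entering loop: for step in range(5):
After iteration 1: step = 0, product = 2
After iteration 2: step = 1, product = 4
After iteration 3: step = 2, product = 8
After iteration 4: step = 3, product = 16
After iteration 5: step = 4, product = 32
Loop ends.

Final answer: 32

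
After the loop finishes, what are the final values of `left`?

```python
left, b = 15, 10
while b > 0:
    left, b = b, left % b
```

Let's trace through this code step by step.

Initialize: left = 15
Initialize: b = 10
Entering loop: while b > 0:
After iteration 1: left = 10, b = 5
After iteration 2: left = 5, b = 0
Loop ends.

Final answer: 5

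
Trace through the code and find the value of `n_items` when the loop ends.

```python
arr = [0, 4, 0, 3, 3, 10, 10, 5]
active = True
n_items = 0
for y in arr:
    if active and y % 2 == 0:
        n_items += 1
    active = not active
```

Let's trace through this code step by step.

Initialize: arr = [0, 4, 0, 3, 3, 10, 10, 5]
Initialize: active = True
Initialize: n_items = 0
Entering loop: for y in arr:
After iteration 1: y = 0, active = False, n_items = 1
After iteration 2: y = 4, active = True, n_items = 1
After iteration 3: y = 0, active = False, n_items = 2
After iteration 4: y = 3, active = True, n_items = 2
After iteration 5: y = 3, active = False, n_items = 2
After iteration 6: y = 10, active = True, n_items = 2
After iteration 7: y = 10, active = False, n_items = 3
After iteration 8: y = 5, active = True, n_items = 3
Loop ends.

Final answer: 3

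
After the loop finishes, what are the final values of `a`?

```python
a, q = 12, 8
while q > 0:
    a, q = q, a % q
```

Let's trace through this code step by step.

Initialize: a = 12
Initialize: q = 8
Entering loop: while q > 0:
After iteration 1: a = 8, q = 4
After iteration 2: a = 4, q = 0
Loop ends.

Final answer: 4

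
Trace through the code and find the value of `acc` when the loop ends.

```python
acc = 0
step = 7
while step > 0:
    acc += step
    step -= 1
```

Let's trace through this code step by step.

Initialize: acc = 0
Initialize: step = 7
Entering loop: while step > 0:
After iteration 1: acc = 7, step = 6
After iteration 2: acc = 13, step = 5
After iteration 3: acc = 18, step = 4
After iteration 4: acc = 22, step = 3
After iteration 5: acc = 25, step = 2
After iteration 6: acc = 27, step = 1
After iteration 7: acc = 28, step = 0
Loop ends.

Final answer: 28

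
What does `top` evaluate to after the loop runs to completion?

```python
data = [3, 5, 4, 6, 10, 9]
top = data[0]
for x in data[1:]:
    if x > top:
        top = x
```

Let's trace through this code step by step.

Initialize: data = [3, 5, 4, 6, 10, 9]
Initialize: top = 3
Entering loop: for x in data[1:]:
After iteration 1: x = 5, top = 5
After iteration 2: x = 4, top = 5
After iteration 3: x = 6, top = 6
After iteration 4: x = 10, top = 10
After iteration 5: x = 9, top = 10
Loop ends.

Final answer: 10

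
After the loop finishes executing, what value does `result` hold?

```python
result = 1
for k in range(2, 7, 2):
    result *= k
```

Let's trace through this code step by step.

Initialize: result = 1
Entering loop: for k in range(2, 7, 2):
After iteration 1: k = 2, result = 2
After iteration 2: k = 4, result = 8
After iteration 3: k = 6, result = 48
Loop ends.

Final answer: 48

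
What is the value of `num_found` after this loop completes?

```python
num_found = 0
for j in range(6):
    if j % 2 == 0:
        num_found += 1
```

Let's trace through this code step by step.

Initialize: num_found = 0
Entering loop: for j in range(6):
After iteration 1: j = 0, num_found = 1
After iteration 2: j = 1, num_found = 1
After iteration 3: j = 2, num_found = 2
After iteration 4: j = 3, num_found = 2
After iteration 5: j = 4, num_found = 3
After iteration 6: j = 5, num_found = 3
Loop ends.

Final answer: 3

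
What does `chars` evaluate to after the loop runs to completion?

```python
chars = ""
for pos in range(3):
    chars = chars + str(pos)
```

Let's trace through this code step by step.

Initialize: chars = ''
Entering loop: for pos in range(3):
After iteration 1: pos = 0, chars = '0'
After iteration 2: pos = 1, chars = '01'
After iteration 3: pos = 2, chars = '012'
Loop ends.

Final answer: '012'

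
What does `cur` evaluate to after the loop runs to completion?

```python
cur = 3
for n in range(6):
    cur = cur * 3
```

Let's trace through this code step by step.

Initialize: cur = 3
Entering loop: for n in range(6):
After iteration 1: n = 0, cur = 9
After iteration 2: n = 1, cur = 27
After iteration 3: n = 2, cur = 81
After iteration 4: n = 3, cur = 243
After iteration 5: n = 4, cur = 729
After iteration 6: n = 5, cur = 2187
Loop ends.

Final answer: 2187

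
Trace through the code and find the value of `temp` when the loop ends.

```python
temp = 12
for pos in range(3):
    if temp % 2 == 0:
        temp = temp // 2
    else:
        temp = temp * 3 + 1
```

Let's trace through this code step by step.

Initialize: temp = 12
Entering loop: for pos in range(3):
After iteration 1: pos = 0, temp = 6
After iteration 2: pos = 1, temp = 3
After iteration 3: pos = 2, temp = 10
Loop ends.

Final answer: 10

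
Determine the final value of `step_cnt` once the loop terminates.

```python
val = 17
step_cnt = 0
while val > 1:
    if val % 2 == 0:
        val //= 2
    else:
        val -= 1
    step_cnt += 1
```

Let's trace through this code step by step.

Initialize: val = 17
Initialize: step_cnt = 0
Entering loop: while val > 1:
After iteration 1: val = 16, step_cnt = 1
After iteration 2: val = 8, step_cnt = 2
After iteration 3: val = 4, step_cnt = 3
After iteration 4: val = 2, step_cnt = 4
After iteration 5: val = 1, step_cnt = 5
Loop ends.

Final answer: 5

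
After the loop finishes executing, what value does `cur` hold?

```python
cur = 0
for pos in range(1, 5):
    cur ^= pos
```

Let's trace through this code step by step.

Initialize: cur = 0
Entering loop: for pos in range(1, 5):
After iteration 1: pos = 1, cur = 1
After iteration 2: pos = 2, cur = 3
After iteration 3: pos = 3, cur = 0
After iteration 4: pos = 4, cur = 4
Loop ends.

Final answer: 4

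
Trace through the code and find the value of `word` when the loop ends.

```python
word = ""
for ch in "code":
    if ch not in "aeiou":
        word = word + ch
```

Let's trace through this code step by step.

Initialize: word = ''
Entering loop: for ch in "code":
After iteration 1: ch = 'c', word = 'c'
After iteration 2: ch = 'o', word = 'c'
After iteration 3: ch = 'd', word = 'cd'
After iteration 4: ch = 'e', word = 'cd'
Loop ends.

Final answer: 'cd'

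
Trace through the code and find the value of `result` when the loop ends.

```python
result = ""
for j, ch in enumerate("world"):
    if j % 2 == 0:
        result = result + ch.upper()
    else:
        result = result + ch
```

Let's trace through this code step by step.

Initialize: result = ''
Entering loop: for j, ch in enumerate("world"):
After iteration 1: j = 0, ch = 'w', result = 'W'
After iteration 2: j = 1, ch = 'o', result = 'Wo'
After iteration 3: j = 2, ch = 'r', result = 'WoR'
After iteration 4: j = 3, ch = 'l', result = 'WoRl'
After iteration 5: j = 4, ch = 'd', result = 'WoRlD'
Loop ends.

Final answer: 'WoRlD'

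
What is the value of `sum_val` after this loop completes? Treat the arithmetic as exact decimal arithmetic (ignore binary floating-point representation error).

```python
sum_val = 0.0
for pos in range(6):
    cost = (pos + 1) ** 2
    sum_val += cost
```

Let's trace through this code step by step.

Initialize: sum_val = 0.0
Entering loop: for pos in range(6):
After iteration 1: pos = 0, sum_val = 1.0, cost = 1
After iteration 2: pos = 1, sum_val = 5.0, cost = 4
After iteration 3: pos = 2, sum_val = 14.0, cost = 9
After iteration 4: pos = 3, sum_val = 30.0, cost = 16
After iteration 5: pos = 4, sum_val = 55.0, cost = 25
After iteration 6: pos = 5, sum_val = 91.0, cost = 36
Loop ends.

Final answer: 91.0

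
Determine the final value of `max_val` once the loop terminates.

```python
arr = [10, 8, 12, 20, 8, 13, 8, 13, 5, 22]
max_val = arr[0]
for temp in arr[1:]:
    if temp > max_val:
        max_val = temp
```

Let's trace through this code step by step.

Initialize: arr = [10, 8, 12, 20, 8, 13, 8, 13, 5, 22]
Initialize: max_val = 10
Entering loop: for temp in arr[1:]:
After iteration 1: temp = 8, max_val = 10
After iteration 2: temp = 12, max_val = 12
After iteration 3: temp = 20, max_val = 20
After iteration 4: temp = 8, max_val = 20
After iteration 5: temp = 13, max_val = 20
After iteration 6: temp = 8, max_val = 20
After iteration 7: temp = 13, max_val = 20
After iteration 8: temp = 5, max_val = 20
After iteration 9: temp = 22, max_val = 22
Loop ends.

Final answer: 22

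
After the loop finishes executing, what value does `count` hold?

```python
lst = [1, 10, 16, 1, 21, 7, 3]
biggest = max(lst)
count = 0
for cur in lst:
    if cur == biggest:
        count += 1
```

Let's trace through this code step by step.

Initialize: lst = [1, 10, 16, 1, 21, 7, 3]
Initialize: biggest = 21
Initialize: count = 0
Entering loop: for cur in lst:
After iteration 1: cur = 1, count = 0
After iteration 2: cur = 10, count = 0
After iteration 3: cur = 16, count = 0
After iteration 4: cur = 1, count = 0
After iteration 5: cur = 21, count = 1
After iteration 6: cur = 7, count = 1
After iteration 7: cur = 3, count = 1
Loop ends.

Final answer: 1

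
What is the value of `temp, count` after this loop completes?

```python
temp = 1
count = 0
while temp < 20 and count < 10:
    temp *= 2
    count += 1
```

Let's trace through this code step by step.

Initialize: temp = 1
Initialize: count = 0
Entering loop: while temp < 20 and count < 10:
After iteration 1: temp = 2, count = 1
After iteration 2: temp = 4, count = 2
After iteration 3: temp = 8, count = 3
After iteration 4: temp = 16, count = 4
After iteration 5: temp = 32, count = 5
Loop ends.

Final answer: 32, 5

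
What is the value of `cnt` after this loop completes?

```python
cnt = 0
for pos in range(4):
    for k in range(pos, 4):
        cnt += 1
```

Let's trace through this code step by step.

Initialize: cnt = 0
Entering loop: for pos in range(4):
After iteration 1: pos = 0, cnt = 4
After iteration 2: pos = 1, cnt = 7
After iteration 3: pos = 2, cnt = 9
After iteration 4: pos = 3, cnt = 10
Loop ends.

Final answer: 10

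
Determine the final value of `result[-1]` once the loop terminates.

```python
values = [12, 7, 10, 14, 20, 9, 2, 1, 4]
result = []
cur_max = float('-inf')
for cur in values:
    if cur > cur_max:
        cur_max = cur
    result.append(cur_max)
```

Let's trace through this code step by step.

Initialize: values = [12, 7, 10, 14, 20, 9, 2, 1, 4]
Initialize: result = []
Initialize: cur_max = -inf
Entering loop: for cur in values:
After iteration 1: cur = 12, result = [12], cur_max = 12
After iteration 2: cur = 7, result = [12, 12], cur_max = 12
After iteration 3: cur = 10, result = [12, 12, 12], cur_max = 12
After iteration 4: cur = 14, result = [12, 12, 12, 14], cur_max = 14
After iteration 5: cur = 20, result = [12, 12, 12, 14, 20], cur_max = 20
After iteration 6: cur = 9, result = [12, 12, 12, 14, 20, 20], cur_max = 20
After iteration 7: cur = 2, result = [12, 12, 12, 14, 20, 20, 20], cur_max = 20
After iteration 8: cur = 1, result = [12, 12, 12, 14, 20, 20, 20, 20], cur_max = 20
After iteration 9: cur = 4, result = [12, 12, 12, 14, 20, 20, 20, 20, 20], cur_max = 20
Loop ends.
result[-1] = 20

Final answer: 20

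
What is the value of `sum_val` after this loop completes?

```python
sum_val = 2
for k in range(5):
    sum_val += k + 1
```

Let's trace through this code step by step.

Initialize: sum_val = 2
Entering loop: for k in range(5):
After iteration 1: k = 0, sum_val = 3
After iteration 2: k = 1, sum_val = 5
After iteration 3: k = 2, sum_val = 8
After iteration 4: k = 3, sum_val = 12
After iteration 5: k = 4, sum_val = 17
Loop ends.

Final answer: 17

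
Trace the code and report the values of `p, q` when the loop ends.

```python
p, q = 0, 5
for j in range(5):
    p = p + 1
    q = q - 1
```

Let's trace through this code step by step.

Initialize: p = 0
Initialize: q = 5
Entering loop: for j in range(5):
After iteration 1: j = 0, p = 1, q = 4
After iteration 2: j = 1, p = 2, q = 3
After iteration 3: j = 2, p = 3, q = 2
After iteration 4: j = 3, p = 4, q = 1
After iteration 5: j = 4, p = 5, q = 0
Loop ends.

Final answer: 5, 0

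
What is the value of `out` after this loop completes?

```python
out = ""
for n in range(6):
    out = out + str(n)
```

Let's trace through this code step by step.

Initialize: out = ''
Entering loop: for n in range(6):
After iteration 1: n = 0, out = '0'
After iteration 2: n = 1, out = '01'
After iteration 3: n = 2, out = '012'
After iteration 4: n = 3, out = '0123'
After iteration 5: n = 4, out = '01234'
After iteration 6: n = 5, out = '012345'
Loop ends.

Final answer: '012345'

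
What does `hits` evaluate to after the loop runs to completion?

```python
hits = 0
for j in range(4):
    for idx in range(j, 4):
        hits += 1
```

Let's trace through this code step by step.

Initialize: hits = 0
Entering loop: for j in range(4):
After iteration 1: j = 0, hits = 4
After iteration 2: j = 1, hits = 7
After iteration 3: j = 2, hits = 9
After iteration 4: j = 3, hits = 10
Loop ends.

Final answer: 10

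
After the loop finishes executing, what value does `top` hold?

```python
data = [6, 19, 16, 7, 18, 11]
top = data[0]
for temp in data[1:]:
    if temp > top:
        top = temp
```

Let's trace through this code step by step.

Initialize: data = [6, 19, 16, 7, 18, 11]
Initialize: top = 6
Entering loop: for temp in data[1:]:
After iteration 1: temp = 19, top = 19
After iteration 2: temp = 16, top = 19
After iteration 3: temp = 7, top = 19
After iteration 4: temp = 18, top = 19
After iteration 5: temp = 11, top = 19
Loop ends.

Final answer: 19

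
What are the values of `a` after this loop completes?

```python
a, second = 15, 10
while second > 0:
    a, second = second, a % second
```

Let's trace through this code step by step.

Initialize: a = 15
Initialize: second = 10
Entering loop: while second > 0:
After iteration 1: a = 10, second = 5
After iteration 2: a = 5, second = 0
Loop ends.

Final answer: 5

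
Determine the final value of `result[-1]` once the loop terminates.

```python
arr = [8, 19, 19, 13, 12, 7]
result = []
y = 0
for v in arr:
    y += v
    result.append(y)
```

Let's trace through this code step by step.

Initialize: arr = [8, 19, 19, 13, 12, 7]
Initialize: result = []
Initialize: y = 0
Entering loop: for v in arr:
After iteration 1: v = 8, result = [8], y = 8
After iteration 2: v = 19, result = [8, 27], y = 27
After iteration 3: v = 19, result = [8, 27, 46], y = 46
After iteration 4: v = 13, result = [8, 27, 46, 59], y = 59
After iteration 5: v = 12, result = [8, 27, 46, 59, 71], y = 71
After iteration 6: v = 7, result = [8, 27, 46, 59, 71, 78], y = 78
Loop ends.
result[-1] = 78

Final answer: 78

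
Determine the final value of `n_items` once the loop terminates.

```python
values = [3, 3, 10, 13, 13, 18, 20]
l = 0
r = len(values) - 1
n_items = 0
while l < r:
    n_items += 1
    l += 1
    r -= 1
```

Let's trace through this code step by step.

Initialize: values = [3, 3, 10, 13, 13, 18, 20]
Initialize: l = 0
Initialize: r = 6
Initialize: n_items = 0
Entering loop: while l < r:
After iteration 1: l = 1, r = 5, n_items = 1
After iteration 2: l = 2, r = 4, n_items = 2
After iteration 3: l = 3, r = 3, n_items = 3
Loop ends.

Final answer: 3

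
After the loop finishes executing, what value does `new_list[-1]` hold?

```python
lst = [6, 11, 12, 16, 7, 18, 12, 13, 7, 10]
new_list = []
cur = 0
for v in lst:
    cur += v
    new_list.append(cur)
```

Let's trace through this code step by step.

Initialize: lst = [6, 11, 12, 16, 7, 18, 12, 13, 7, 10]
Initialize: new_list = []
Initialize: cur = 0
Entering loop: for v in lst:
After iteration 1: v = 6, new_list = [6], cur = 6
After iteration 2: v = 11, new_list = [6, 17], cur = 17
After iteration 3: v = 12, new_list = [6, 17, 29], cur = 29
After iteration 4: v = 16, new_list = [6, 17, 29, 45], cur = 45
After iteration 5: v = 7, new_list = [6, 17, 29, 45, 52], cur = 52
After iteration 6: v = 18, new_list = [6, 17, 29, 45, 52, 70], cur = 70
After iteration 7: v = 12, new_list = [6, 17, 29, 45, 52, 70, 82], cur = 82
After iteration 8: v = 13, new_list = [6, 17, 29, 45, 52, 70, 82, 95], cur = 95
After iteration 9: v = 7, new_list = [6, 17, 29, 45, 52, 70, 82, 95, 102], cur = 102
After iteration 10: v = 10, new_list = [6, 17, 29, 45, 52, 70, 82, 95, 102, 112], cur = 112
Loop ends.
new_list[-1] = 112

Final answer: 112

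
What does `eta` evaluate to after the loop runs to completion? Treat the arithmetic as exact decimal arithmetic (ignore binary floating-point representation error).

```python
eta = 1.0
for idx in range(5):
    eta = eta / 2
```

Let's trace through this code step by step.

Initialize: eta = 1.0
Entering loop: for idx in range(5):
After iteration 1: idx = 0, eta = 0.5
After iteration 2: idx = 1, eta = 0.25
After iteration 3: idx = 2, eta = 0.125
After iteration 4: idx = 3, eta = 0.0625
After iteration 5: idx = 4, eta = 0.03125
Loop ends.

Final answer: 0.03125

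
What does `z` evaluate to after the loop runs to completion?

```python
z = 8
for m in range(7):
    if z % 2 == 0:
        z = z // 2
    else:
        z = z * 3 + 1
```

Let's trace through this code step by step.

Initialize: z = 8
Entering loop: for m in range(7):
After iteration 1: m = 0, z = 4
After iteration 2: m = 1, z = 2
After iteration 3: m = 2, z = 1
After iteration 4: m = 3, z = 4
After iteration 5: m = 4, z = 2
After iteration 6: m = 5, z = 1
After iteration 7: m = 6, z = 4
Loop ends.

Final answer: 4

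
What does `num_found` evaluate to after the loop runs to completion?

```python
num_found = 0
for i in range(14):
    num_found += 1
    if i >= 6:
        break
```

Let's trace through this code step by step.

Initialize: num_found = 0
Entering loop: for i in range(14):
After iteration 1: i = 0, num_found = 1
After iteration 2: i = 1, num_found = 2
After iteration 3: i = 2, num_found = 3
After iteration 4: i = 3, num_found = 4
After iteration 5: i = 4, num_found = 5
After iteration 6: i = 5, num_found = 6
After iteration 7: i = 6, num_found = 7
Loop ends.

Final answer: 7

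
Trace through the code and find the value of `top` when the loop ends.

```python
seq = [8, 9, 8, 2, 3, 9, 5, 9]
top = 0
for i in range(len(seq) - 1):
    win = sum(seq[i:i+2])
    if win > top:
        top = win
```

Let's trace through this code step by step.

Initialize: seq = [8, 9, 8, 2, 3, 9, 5, 9]
Initialize: top = 0
Entering loop: for i in range(len(seq) - 1):
After iteration 1: i = 0, top = 17, win = 17
After iteration 2: i = 1, top = 17, win = 17
After iteration 3: i = 2, top = 17, win = 10
After iteration 4: i = 3, top = 17, win = 5
After iteration 5: i = 4, top = 17, win = 12
After iteration 6: i = 5, top = 17, win = 14
After iteration 7: i = 6, top = 17, win = 14
Loop ends.

Final answer: 17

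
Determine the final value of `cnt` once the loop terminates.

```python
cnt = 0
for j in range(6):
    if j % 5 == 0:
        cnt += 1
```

Let's trace through this code step by step.

Initialize: cnt = 0
Entering loop: for j in range(6):
After iteration 1: j = 0, cnt = 1
After iteration 2: j = 1, cnt = 1
After iteration 3: j = 2, cnt = 1
After iteration 4: j = 3, cnt = 1
After iteration 5: j = 4, cnt = 1
After iteration 6: j = 5, cnt = 2
Loop ends.

Final answer: 2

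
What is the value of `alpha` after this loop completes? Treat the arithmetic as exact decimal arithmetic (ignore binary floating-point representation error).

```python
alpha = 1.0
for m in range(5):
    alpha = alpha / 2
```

Let's trace through this code step by step.

Initialize: alpha = 1.0
Entering loop: for m in range(5):
After iteration 1: m = 0, alpha = 0.5
After iteration 2: m = 1, alpha = 0.25
After iteration 3: m = 2, alpha = 0.125
After iteration 4: m = 3, alpha = 0.0625
After iteration 5: m = 4, alpha = 0.03125
Loop ends.

Final answer: 0.03125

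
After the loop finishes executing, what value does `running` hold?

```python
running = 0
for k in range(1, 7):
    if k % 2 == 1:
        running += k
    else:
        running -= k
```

Let's trace through this code step by step.

Initialize: running = 0
Entering loop: for k in range(1, 7):
After iteration 1: k = 1, running = 1
After iteration 2: k = 2, running = -1
After iteration 3: k = 3, running = 2
After iteration 4: k = 4, running = -2
After iteration 5: k = 5, running = 3
After iteration 6: k = 6, running = -3
Loop ends.

Final answer: -3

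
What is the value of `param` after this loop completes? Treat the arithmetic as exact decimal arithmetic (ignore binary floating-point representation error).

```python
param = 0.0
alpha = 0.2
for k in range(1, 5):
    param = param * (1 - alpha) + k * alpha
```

Let's trace through this code step by step.

Initialize: param = 0.0
Initialize: alpha = 0.2
Entering loop: for k in range(1, 5):
After iteration 1: k = 1, param = 0.2
After iteration 2: k = 2, param = 0.56
After iteration 3: k = 3, param = 1.048
After iteration 4: k = 4, param = 1.6384
Loop ends.

Final answer: 1.6384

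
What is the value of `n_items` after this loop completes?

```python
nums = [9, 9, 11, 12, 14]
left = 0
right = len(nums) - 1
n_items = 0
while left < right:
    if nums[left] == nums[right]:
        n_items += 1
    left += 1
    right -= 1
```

Let's trace through this code step by step.

Initialize: nums = [9, 9, 11, 12, 14]
Initialize: left = 0
Initialize: right = 4
Initialize: n_items = 0
Entering loop: while left < right:
After iteration 1: left = 1, right = 3, n_items = 0
After iteration 2: left = 2, right = 2, n_items = 0
Loop ends.

Final answer: 0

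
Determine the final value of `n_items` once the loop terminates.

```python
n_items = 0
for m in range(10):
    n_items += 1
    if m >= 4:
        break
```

Let's trace through this code step by step.

Initialize: n_items = 0
Entering loop: for m in range(10):
After iteration 1: m = 0, n_items = 1
After iteration 2: m = 1, n_items = 2
After iteration 3: m = 2, n_items = 3
After iteration 4: m = 3, n_items = 4
After iteration 5: m = 4, n_items = 5
Loop ends.

Final answer: 5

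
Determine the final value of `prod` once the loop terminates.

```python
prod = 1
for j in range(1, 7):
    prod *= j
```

Let's trace through this code step by step.

Initialize: prod = 1
Entering loop: for j in range(1, 7):
After iteration 1: j = 1, prod = 1
After iteration 2: j = 2, prod = 2
After iteration 3: j = 3, prod = 6
After iteration 4: j = 4, prod = 24
After iteration 5: j = 5, prod = 120
After iteration 6: j = 6, prod = 720
Loop ends.

Final answer: 720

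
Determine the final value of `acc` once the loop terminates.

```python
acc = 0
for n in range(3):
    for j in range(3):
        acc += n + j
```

Let's trace through this code step by step.

Initialize: acc = 0
Entering loop: for n in range(3):
After iteration 1: n = 0, acc = 3
After iteration 2: n = 1, acc = 9
After iteration 3: n = 2, acc = 18
Loop ends.

Final answer: 18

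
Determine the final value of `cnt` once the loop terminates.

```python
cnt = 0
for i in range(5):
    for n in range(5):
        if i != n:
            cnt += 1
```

Let's trace through this code step by step.

Initialize: cnt = 0
Entering loop: for i in range(5):
After iteration 1: i = 0, cnt = 4
After iteration 2: i = 1, cnt = 8
After iteration 3: i = 2, cnt = 12
After iteration 4: i = 3, cnt = 16
After iteration 5: i = 4, cnt = 20
Loop ends.

Final answer: 20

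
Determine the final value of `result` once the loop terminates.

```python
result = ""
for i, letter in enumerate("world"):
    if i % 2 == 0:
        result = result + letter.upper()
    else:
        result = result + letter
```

Let's trace through this code step by step.

Initialize: result = ''
Entering loop: for i, letter in enumerate("world"):
After iteration 1: i = 0, letter = 'w', result = 'W'
After iteration 2: i = 1, letter = 'o', result = 'Wo'
After iteration 3: i = 2, letter = 'r', result = 'WoR'
After iteration 4: i = 3, letter = 'l', result = 'WoRl'
After iteration 5: i = 4, letter = 'd', result = 'WoRlD'
Loop ends.

Final answer: 'WoRlD'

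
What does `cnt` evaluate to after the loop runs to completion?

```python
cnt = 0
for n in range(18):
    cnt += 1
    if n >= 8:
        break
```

Let's trace through this code step by step.

Initialize: cnt = 0
Entering loop: for n in range(18):
After iteration 1: n = 0, cnt = 1
After iteration 2: n = 1, cnt = 2
After iteration 3: n = 2, cnt = 3
After iteration 4: n = 3, cnt = 4
After iteration 5: n = 4, cnt = 5
After iteration 6: n = 5, cnt = 6
After iteration 7: n = 6, cnt = 7
After iteration 8: n = 7, cnt = 8
After iteration 9: n = 8, cnt = 9
Loop ends.

Final answer: 9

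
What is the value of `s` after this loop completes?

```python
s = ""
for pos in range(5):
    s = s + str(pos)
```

Let's trace through this code step by step.

Initialize: s = ''
Entering loop: for pos in range(5):
After iteration 1: pos = 0, s = '0'
After iteration 2: pos = 1, s = '01'
After iteration 3: pos = 2, s = '012'
After iteration 4: pos = 3, s = '0123'
After iteration 5: pos = 4, s = '01234'
Loop ends.

Final answer: '01234'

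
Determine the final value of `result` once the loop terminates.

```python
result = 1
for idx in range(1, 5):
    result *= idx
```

Let's trace through this code step by step.

Initialize: result = 1
Entering loop: for idx in range(1, 5):
After iteration 1: idx = 1, result = 1
After iteration 2: idx = 2, result = 2
After iteration 3: idx = 3, result = 6
After iteration 4: idx = 4, result = 24
Loop ends.

Final answer: 24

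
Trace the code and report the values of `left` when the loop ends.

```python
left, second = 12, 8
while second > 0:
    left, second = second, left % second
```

Let's trace through this code step by step.

Initialize: left = 12
Initialize: second = 8
Entering loop: while second > 0:
After iteration 1: left = 8, second = 4
After iteration 2: left = 4, second = 0
Loop ends.

Final answer: 4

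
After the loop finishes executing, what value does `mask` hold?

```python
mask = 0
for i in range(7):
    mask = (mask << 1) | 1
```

Let's trace through this code step by step.

Initialize: mask = 0
Entering loop: for i in range(7):
After iteration 1: i = 0, mask = 1
After iteration 2: i = 1, mask = 3
After iteration 3: i = 2, mask = 7
After iteration 4: i = 3, mask = 15
After iteration 5: i = 4, mask = 31
After iteration 6: i = 5, mask = 63
After iteration 7: i = 6, mask = 127
Loop ends.

Final answer: 127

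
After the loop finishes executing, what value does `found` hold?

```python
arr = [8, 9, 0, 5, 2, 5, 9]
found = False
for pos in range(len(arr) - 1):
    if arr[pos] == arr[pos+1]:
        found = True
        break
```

Let's trace through this code step by step.

Initialize: arr = [8, 9, 0, 5, 2, 5, 9]
Initialize: found = False
Entering loop: for pos in range(len(arr) - 1):
After iteration 1: pos = 0, found = False
After iteration 2: pos = 1, found = False
After iteration 3: pos = 2, found = False
After iteration 4: pos = 3, found = False
After iteration 5: pos = 4, found = False
After iteration 6: pos = 5, found = False
Loop ends.

Final answer: False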